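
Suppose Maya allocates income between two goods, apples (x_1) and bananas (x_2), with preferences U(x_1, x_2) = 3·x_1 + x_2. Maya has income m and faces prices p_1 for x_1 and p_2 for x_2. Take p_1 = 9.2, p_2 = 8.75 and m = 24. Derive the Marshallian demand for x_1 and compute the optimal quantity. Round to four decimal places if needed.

Linear utility — the consumer picks whichever good has higher MU/price: 3/9.2 = 0.3261 vs 1/8.75 = 0.1143.
x_1 gives more utility per dollar, so spend all income on x_1: x_1* = m/p_1, x_2* = 0.
Numerically: x_1* = 2.6087, x_2* = 0.

x_1* = 2.6087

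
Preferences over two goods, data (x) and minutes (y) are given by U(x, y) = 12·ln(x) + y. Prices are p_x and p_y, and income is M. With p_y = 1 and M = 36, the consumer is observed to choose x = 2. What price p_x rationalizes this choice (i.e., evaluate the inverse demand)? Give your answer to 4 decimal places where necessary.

Set MRS = p_x/p_y: (12/x)/1 = p_x/p_y.
So x*(p_x,p_y) = 12·p_y/p_x, independent of income; and y* = (M − 12·p_y)/p_y.
Set x* = 2 in the demand function and solve for p_x: p_x = 6.

p_x = 6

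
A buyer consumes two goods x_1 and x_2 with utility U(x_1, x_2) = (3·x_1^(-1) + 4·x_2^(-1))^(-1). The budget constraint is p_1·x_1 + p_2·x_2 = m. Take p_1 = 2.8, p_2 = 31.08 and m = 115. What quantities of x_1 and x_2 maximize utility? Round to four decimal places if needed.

MU_x_1 ∝ 3·x_1^(-2), MU_x_2 ∝ 4·x_2^(-2), so MRS = (3/4)·(x_2/x_1)^(2) = p_1/p_2.
Solve for the ratio: x_2/x_1 = [(4/3)·p_1/p_2]^(0.5).
With the ratio pinned down, the budget gives x_1* = m/(p_1 + p_2·(x_2/x_1)) and x_2* = (x_2/x_1)·x_1*.
Numerically x_2/x_1 = 0.346583, so x_1* = 115/(2.8 + 31.08·0.346583) = 8.4734 and x_2* = 0.346583·8.4734 = 2.9368.

x_1* = 8.4734, x_2* = 2.9368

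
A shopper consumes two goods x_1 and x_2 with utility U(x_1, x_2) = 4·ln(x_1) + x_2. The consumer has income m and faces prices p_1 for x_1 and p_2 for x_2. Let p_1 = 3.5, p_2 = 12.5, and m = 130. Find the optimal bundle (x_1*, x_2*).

x_1* = 14.2857, x_2* = 6.4

Set MRS = p_1/p_2: (4/x_1)/1 = p_1/p_2.
So x_1*(p_1,p_2) = 4·p_2/p_1, independent of income; and x_2* = (m − 4·p_2)/p_2.
At the given prices: x_1* = 4·12.5/3.5 = 14.2857, and x_2* = 6.4.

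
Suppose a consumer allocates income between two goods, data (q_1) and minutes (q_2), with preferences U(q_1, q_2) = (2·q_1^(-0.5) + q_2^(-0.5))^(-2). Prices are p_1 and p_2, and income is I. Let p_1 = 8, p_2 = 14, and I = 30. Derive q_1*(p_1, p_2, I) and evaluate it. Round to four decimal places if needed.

q_1* = 2.1317

MU_q_1 ∝ 2·q_1^(-1.5), MU_q_2 ∝ q_2^(-1.5), so MRS = 2·(q_2/q_1)^(1.5) = p_1/p_2.
Hence q_2/q_1 = ((1/2)·p_1/p_2)^(1/(1.5)), i.e. raised to the 2/3 power.
With the ratio pinned down, the budget gives q_1* = I/(p_1 + p_2·(q_2/q_1)) and q_2* = (q_2/q_1)·q_1*.
Numerically q_2/q_1 = 0.433798, so q_1* = 30/(8 + 14·0.433798) = 2.1317.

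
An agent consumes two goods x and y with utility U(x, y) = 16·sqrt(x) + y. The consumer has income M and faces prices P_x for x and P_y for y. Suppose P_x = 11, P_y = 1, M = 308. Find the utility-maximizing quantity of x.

Plugging in: x* = (8·1/11)² = 0.5289.

x* = 0.5289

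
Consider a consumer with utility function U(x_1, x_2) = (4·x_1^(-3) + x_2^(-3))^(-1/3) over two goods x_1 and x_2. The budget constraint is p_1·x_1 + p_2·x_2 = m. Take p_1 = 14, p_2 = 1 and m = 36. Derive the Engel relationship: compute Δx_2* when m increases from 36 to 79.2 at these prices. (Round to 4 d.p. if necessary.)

MRS = MU_x_1/MU_x_2 = 4·(x_2/x_1)^(4). Set equal to p_1/p_2.
Hence x_2/x_1 = ((1/4)·p_1/p_2)^(1/(4)), i.e. raised to the 0.25 power.
Substitute x_2 = (x_2/x_1)·x_1 into the budget: x_1* = m/(p_1 + p_2·(x_2/x_1)).
Numerically x_2/x_1 = 1.367782, so x_1* = 36/(14 + 1·1.367782) = 2.3426 and x_2* = 1.367782·2.3426 = 3.2041.
At m' = 79.2: x_2* = 7.0491. Change: 7.0491 − 3.2041 = 3.8449.

Δx_2* = 3.8449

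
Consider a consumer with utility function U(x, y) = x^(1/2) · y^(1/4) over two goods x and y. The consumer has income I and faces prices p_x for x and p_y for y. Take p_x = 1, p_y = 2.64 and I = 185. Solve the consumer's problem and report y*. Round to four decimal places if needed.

y* = 23.3586

The MRS is 2·y/x. Set MRS = p_x/p_y.
Rearranging, p_y·y = (1/2)·p_x·x. Substituting into the budget gives p_x·x·(1 + (1/2)) = I.
Demand: x*(p_x,p_y,I) = 2/3·I/p_x and y* = 1/3·I/p_y.
At p_x=1, p_y=2.64, I=185: y* = 1/3·185/2.64 = 23.3586.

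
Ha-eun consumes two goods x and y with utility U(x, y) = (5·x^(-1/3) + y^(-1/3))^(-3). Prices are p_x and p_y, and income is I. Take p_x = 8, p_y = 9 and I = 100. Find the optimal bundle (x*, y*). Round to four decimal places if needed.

x* = 9.5565, y* = 2.6164

With the ratio pinned down, the budget gives x* = I/(p_x + p_y·(y/x)) and y* = (y/x)·x*.
Numerically y/x = 0.273784, so x* = 100/(8 + 9·0.273784) = 9.5565 and y* = 0.273784·9.5565 = 2.6164.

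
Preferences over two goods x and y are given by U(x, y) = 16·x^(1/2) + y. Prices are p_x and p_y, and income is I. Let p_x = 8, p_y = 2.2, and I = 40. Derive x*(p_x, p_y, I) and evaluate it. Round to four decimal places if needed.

x* = 4.84

Utility is quasi-linear in y; the FOC for x is 8/√x = p_x/p_y.
Thus x* = (8·p_y/p_x)² — independent of I — with the rest of income spent on y.
Plugging in: x* = (8·2.2/8)² = 4.84.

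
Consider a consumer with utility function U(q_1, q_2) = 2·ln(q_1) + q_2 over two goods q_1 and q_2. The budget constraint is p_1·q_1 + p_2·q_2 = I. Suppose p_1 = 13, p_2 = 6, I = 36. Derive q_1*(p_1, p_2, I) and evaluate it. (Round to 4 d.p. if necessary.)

q_1* = 0.9231

MU_q_1 = 2/q_1, MU_q_2 = 1. Tangency: 2/q_1 = p_1/p_2.
So q_1*(p_1,p_2) = 2·p_2/p_1, independent of income; and q_2* = (I − 2·p_2)/p_2.
At the given prices: q_1* = 2·6/13 = 0.9231.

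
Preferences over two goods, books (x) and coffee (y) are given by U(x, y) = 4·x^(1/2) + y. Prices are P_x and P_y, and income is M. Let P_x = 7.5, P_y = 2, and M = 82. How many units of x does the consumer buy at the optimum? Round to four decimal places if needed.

MU_x = 2/√x, MU_y = 1. Tangency: 2/√x = P_x/P_y.
Solve: √x = 2·P_y/P_x, so x*(P_x,P_y) = (2·P_y/P_x)², and y* = (M − P_x·x*)/P_y.
Plugging in: x* = (2·2/7.5)² = 0.2844.

x* = 0.2844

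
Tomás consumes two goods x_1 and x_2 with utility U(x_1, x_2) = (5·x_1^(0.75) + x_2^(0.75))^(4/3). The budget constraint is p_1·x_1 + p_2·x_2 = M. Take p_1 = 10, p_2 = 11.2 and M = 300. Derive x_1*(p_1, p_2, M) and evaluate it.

From the CES first-order condition, 5·(x_2/x_1)^(0.25) = p_1/p_2.
Hence x_2/x_1 = ((1/5)·p_1/p_2)^(1/(0.25)), i.e. raised to the 4 power.
With the ratio pinned down, the budget gives x_1* = M/(p_1 + p_2·(x_2/x_1)) and x_2* = (x_2/x_1)·x_1*.
Numerically x_2/x_1 = 0.001017, so x_1* = 300/(10 + 11.2·0.001017) = 29.9659.

x_1* = 29.9659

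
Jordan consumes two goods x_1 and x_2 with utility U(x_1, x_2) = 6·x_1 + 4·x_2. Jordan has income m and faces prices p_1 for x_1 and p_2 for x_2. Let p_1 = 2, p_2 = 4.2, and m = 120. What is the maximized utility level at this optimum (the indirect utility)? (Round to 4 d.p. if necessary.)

V = 360

x_1 gives more utility per dollar, so spend all income on x_1: x_1* = m/p_1, x_2* = 0.
Numerically: x_1* = 60, x_2* = 0.
Utility at the optimum: U(60, 0) = 360.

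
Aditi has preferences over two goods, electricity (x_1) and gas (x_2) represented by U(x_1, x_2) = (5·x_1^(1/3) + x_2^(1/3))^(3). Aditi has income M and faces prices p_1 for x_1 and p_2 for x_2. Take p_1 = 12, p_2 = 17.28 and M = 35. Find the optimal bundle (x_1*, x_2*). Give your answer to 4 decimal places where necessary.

x_1* = 2.7144, x_2* = 0.1405

MRS = MU_x_1/MU_x_2 = 5·(x_2/x_1)^(2/3). Set equal to p_1/p_2.
Hence x_2/x_1 = ((1/5)·p_1/p_2)^(1/(2/3)), i.e. raised to the 1.5 power.
With the ratio pinned down, the budget gives x_1* = M/(p_1 + p_2·(x_2/x_1)) and x_2* = (x_2/x_1)·x_1*.
Numerically x_2/x_1 = 0.051761, so x_1* = 35/(12 + 17.28·0.051761) = 2.7144 and x_2* = 0.051761·2.7144 = 0.1405.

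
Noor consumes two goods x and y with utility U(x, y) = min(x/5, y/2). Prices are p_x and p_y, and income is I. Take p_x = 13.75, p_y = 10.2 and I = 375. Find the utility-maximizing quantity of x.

x* = 21.032

With perfect complements, no substitution: consume in ratio x:y = 5:2.
Budget: p_x·x + p_y·(2/5)·x = I, so (5·p_x + 2·p_y)·x = 5·I.
Demand: x*(p_x,p_y,I) = 5·I/(5·p_x + 2·p_y), y* = 2·I/(5·p_x + 2·p_y).
Here 5·13.75 + 2·10.2 = 89.15, giving x* = 21.032.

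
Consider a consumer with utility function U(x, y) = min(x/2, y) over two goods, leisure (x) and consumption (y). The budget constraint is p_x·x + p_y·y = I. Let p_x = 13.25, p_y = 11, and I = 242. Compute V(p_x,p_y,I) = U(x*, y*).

V = 6.4533

With perfect complements, no substitution: consume in ratio x:y = 2:1.
Budget: p_x·x + p_y·(1/2)·x = I, so (2·p_x + p_y)·x = 2·I.
Demand: x*(p_x,p_y,I) = 2·I/(2·p_x + p_y), y* = I/(2·p_x + p_y).
Here 2·13.25 + 11 = 37.5, giving x* = 12.9067 and y* = 6.4533.
Utility at the optimum: U(12.9067, 6.4533) = 6.4533.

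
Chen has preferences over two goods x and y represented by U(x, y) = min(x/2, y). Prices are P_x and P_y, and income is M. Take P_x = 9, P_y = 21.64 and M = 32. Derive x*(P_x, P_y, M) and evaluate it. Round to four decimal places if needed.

Here 2·9 + 21.64 = 39.64, giving x* = 1.6145.

x* = 1.6145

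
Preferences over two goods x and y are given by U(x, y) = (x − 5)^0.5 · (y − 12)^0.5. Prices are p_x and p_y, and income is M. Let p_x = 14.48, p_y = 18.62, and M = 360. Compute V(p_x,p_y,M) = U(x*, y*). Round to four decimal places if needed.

Let x' = x−5, y' = y−12. MRS = y'/x' = p_x/p_y.
Substituting into the budget: x* = 5 + 0.5·(M − 5·p_x − 12·p_y)/p_x, and y* = 12 + 0.5·(…)/p_y.
Discretionary income = 360 − 5·14.48 − 12·18.62 = 64.16; x* = 5 + 0.5·64.16/14.48 = 7.2155; y* = 12 + 0.5·64.16/18.62 = 13.7229.
Utility at the optimum: U(7.2155, 13.7229) = 1.9537.

V = 1.9537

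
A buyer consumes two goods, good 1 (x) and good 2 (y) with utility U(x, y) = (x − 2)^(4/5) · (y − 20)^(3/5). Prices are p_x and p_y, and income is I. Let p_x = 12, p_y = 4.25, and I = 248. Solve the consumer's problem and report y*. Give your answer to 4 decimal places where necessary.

This is Cobb-Douglas in (x−2, y−20): tangency gives 0.8·p_y·(y−20) = 0.6·p_x·(x−2).
After buying the subsistence bundle (2, 20), a share 4/7 of the remaining income goes to x: x* = 2 + 4/7·(I − 2p_x − 20p_y)/p_x.
Discretionary income = 248 − 2·12 − 20·4.25 = 139; y* = 20 + 3/7·139/4.25 = 34.0168.

y* = 34.0168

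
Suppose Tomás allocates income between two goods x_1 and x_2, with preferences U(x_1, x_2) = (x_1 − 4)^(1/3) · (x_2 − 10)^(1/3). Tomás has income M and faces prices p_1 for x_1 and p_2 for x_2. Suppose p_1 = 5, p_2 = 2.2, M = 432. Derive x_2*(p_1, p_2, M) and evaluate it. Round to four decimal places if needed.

MRS = (x_2−10)/(x_1−4). Tangency with p_1/p_2 gives x_2−10 = (p_1/p_2)·(x_1−4).
Substituting into the budget: x_1* = 4 + 0.5·(M − 4·p_1 − 10·p_2)/p_1, and x_2* = 10 + 0.5·(…)/p_2.
Discretionary income = 432 − 4·5 − 10·2.2 = 390; x_2* = 10 + 0.5·390/2.2 = 98.6364.

x_2* = 98.6364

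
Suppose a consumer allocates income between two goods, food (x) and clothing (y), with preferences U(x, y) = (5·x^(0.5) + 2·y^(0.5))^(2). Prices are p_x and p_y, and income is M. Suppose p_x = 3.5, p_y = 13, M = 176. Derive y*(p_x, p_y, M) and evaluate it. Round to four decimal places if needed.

From the CES first-order condition, (5/2)·(y/x)^(0.5) = p_x/p_y.
Hence y/x = ((2/5)·p_x/p_y)^(1/(0.5)), i.e. raised to the 2 power.
Substitute y = (y/x)·x into the budget: x* = M/(p_x + p_y·(y/x)).
Numerically y/x = 0.011598, so x* = 176/(3.5 + 13·0.011598) = 48.209 and y* = 0.011598·48.209 = 0.5591.

y* = 0.5591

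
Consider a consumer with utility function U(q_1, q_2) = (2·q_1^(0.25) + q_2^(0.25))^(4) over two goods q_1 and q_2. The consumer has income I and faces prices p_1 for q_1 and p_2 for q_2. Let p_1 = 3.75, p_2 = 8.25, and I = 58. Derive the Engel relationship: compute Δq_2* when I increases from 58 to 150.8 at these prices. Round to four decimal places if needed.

Δq_2* = 2.6298

MRS = MU_q_1/MU_q_2 = 2·(q_2/q_1)^(0.75). Set equal to p_1/p_2.
Hence q_2/q_1 = ((1/2)·p_1/p_2)^(1/(0.75)), i.e. raised to the 4/3 power.
Substitute q_2 = (q_2/q_1)·q_1 into the budget: q_1* = I/(p_1 + p_2·(q_2/q_1)).
Numerically q_2/q_1 = 0.138696, so q_1* = 58/(3.75 + 8.25·0.138696) = 11.8507 and q_2* = 0.138696·11.8507 = 1.6436.
At I' = 150.8: q_2* = 4.2735. Change: 4.2735 − 1.6436 = 2.6298.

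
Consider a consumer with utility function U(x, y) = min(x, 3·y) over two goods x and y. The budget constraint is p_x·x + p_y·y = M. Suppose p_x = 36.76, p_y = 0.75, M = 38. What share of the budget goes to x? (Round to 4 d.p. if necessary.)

Leontief preferences: the optimum is at the kink where x/3 = y/1, i.e. y = (1/3)·x.
Budget: p_x·x + p_y·(1/3)·x = M, so (3·p_x + p_y)·x = 3·M.
Demand: x*(p_x,p_y,M) = 3·M/(3·p_x + p_y), y* = M/(3·p_x + p_y).
Here 3·36.76 + 0.75 = 111.03, giving x* = 1.0267 and y* = 0.3422.
Expenditure on x: 36.76·1.0267 = 37.7433; share = 0.9932.

share on x = 0.9932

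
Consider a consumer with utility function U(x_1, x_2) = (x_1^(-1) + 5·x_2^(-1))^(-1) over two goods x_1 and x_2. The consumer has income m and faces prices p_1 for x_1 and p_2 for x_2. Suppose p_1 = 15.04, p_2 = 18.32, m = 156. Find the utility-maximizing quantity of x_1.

MU_x_1 ∝ x_1^(-2), MU_x_2 ∝ 5·x_2^(-2), so MRS = (1/5)·(x_2/x_1)^(2) = p_1/p_2.
Solve for the ratio: x_2/x_1 = [5·p_1/p_2]^(0.5).
With the ratio pinned down, the budget gives x_1* = m/(p_1 + p_2·(x_2/x_1)) and x_2* = (x_2/x_1)·x_1*.
Numerically x_2/x_1 = 2.026031, so x_1* = 156/(15.04 + 18.32·2.026031) = 2.991.

x_1* = 2.991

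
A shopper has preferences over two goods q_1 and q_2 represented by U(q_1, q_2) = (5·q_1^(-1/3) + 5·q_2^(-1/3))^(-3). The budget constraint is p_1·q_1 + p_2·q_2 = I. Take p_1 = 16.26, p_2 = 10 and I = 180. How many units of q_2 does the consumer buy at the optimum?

q_2* = 8.4538

MU_q_1 ∝ 5·q_1^(-4/3), MU_q_2 ∝ 5·q_2^(-4/3), so MRS = (q_2/q_1)^(4/3) = p_1/p_2.
Solve for the ratio: q_2/q_1 = [p_1/p_2]^(0.75).
With the ratio pinned down, the budget gives q_1* = I/(p_1 + p_2·(q_2/q_1)) and q_2* = (q_2/q_1)·q_1*.
Numerically q_2/q_1 = 1.439927, so q_1* = 180/(16.26 + 10·1.439927) = 5.871 and q_2* = 1.439927·5.871 = 8.4538.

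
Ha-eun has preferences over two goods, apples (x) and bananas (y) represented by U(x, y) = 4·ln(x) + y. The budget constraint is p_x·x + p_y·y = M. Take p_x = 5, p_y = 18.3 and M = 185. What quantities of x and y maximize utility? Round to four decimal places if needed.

MU_x = 4/x, MU_y = 1. Tangency: 4/x = p_x/p_y.
So x*(p_x,p_y) = 4·p_y/p_x, independent of income; and y* = (M − 4·p_y)/p_y.
At the given prices: x* = 4·18.3/5 = 14.64, and y* = 6.1093.

x* = 14.64, y* = 6.1093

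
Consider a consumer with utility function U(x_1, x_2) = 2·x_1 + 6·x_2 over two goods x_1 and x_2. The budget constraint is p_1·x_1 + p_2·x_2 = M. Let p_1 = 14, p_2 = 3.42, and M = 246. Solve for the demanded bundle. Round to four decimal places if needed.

Perfect substitutes: compare marginal utility per dollar. 2/p_1 vs 6/p_2 → 0.1429 vs 1.7544.
x_2 gives more utility per dollar, so spend all income on x_2: x_2* = M/p_2, x_1* = 0.
Numerically: x_1* = 0, x_2* = 71.9298.

x_1* = 0, x_2* = 71.9298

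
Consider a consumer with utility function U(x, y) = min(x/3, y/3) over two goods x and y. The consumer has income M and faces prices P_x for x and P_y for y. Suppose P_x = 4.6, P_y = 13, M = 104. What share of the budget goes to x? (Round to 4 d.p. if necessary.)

With perfect complements, no substitution: consume in ratio x:y = 3:3.
Budget: P_x·x + P_y·x = M, so (3·P_x + 3·P_y)·x = 3·M.
Demand: x*(P_x,P_y,M) = 3·M/(3·P_x + 3·P_y), y* = 3·M/(3·P_x + 3·P_y).
Here 3·4.6 + 3·13 = 52.8, giving x* = 5.9091 and y* = 5.9091.
Expenditure on x: 4.6·5.9091 = 27.1818; share = 0.2614.

share on x = 0.2614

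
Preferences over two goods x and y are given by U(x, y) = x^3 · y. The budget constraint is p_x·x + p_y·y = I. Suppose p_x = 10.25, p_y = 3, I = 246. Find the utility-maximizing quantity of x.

MU_x/MU_y = (3·y)/(x); tangency sets this equal to p_x/p_y.
Rearranging, p_y·y = (1/3)·p_x·x. Substituting into the budget gives p_x·x·(1 + (1/3)) = I.
Demand: x*(p_x,p_y,I) = 0.75·I/p_x and y* = 0.25·I/p_y.
At p_x=10.25, p_y=3, I=246: x* = 0.75·246/10.25 = 18.

x* = 18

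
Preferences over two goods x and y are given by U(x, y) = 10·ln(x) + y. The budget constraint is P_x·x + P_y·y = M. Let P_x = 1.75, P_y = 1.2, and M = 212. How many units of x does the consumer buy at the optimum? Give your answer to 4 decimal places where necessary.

Set MRS = P_x/P_y: (10/x)/1 = P_x/P_y.
So x*(P_x,P_y) = 10·P_y/P_x, independent of income; and y* = (M − 10·P_y)/P_y.
At the given prices: x* = 10·1.2/1.75 = 6.8571.

x* = 6.8571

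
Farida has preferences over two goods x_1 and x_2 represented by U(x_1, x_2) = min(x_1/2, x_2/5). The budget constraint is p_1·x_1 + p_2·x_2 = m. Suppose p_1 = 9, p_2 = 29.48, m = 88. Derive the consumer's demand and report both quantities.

x_1* = 1.0641, x_2* = 2.6602

Leontief preferences: the optimum is at the kink where x_1/2 = x_2/5, i.e. x_2 = (5/2)·x_1.
Budget: p_1·x_1 + p_2·(5/2)·x_1 = m, so (2·p_1 + 5·p_2)·x_1 = 2·m.
Demand: x_1*(p_1,p_2,m) = 2·m/(2·p_1 + 5·p_2), x_2* = 5·m/(2·p_1 + 5·p_2).
Here 2·9 + 5·29.48 = 165.4, giving x_1* = 1.0641 and x_2* = 2.6602.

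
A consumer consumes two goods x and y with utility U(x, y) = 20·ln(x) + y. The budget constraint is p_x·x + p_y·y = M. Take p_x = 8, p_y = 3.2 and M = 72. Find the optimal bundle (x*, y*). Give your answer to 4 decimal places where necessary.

x* = 8, y* = 2.5

MU_x = 20/x, MU_y = 1. Tangency: 20/x = p_x/p_y.
So x*(p_x,p_y) = 20·p_y/p_x, independent of income; and y* = (M − 20·p_y)/p_y.
At the given prices: x* = 20·3.2/8 = 8, and y* = 2.5.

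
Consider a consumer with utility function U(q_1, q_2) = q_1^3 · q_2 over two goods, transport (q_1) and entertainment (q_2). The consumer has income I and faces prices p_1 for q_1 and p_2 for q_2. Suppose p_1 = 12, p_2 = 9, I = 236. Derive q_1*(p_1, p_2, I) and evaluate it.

The MRS is 3·q_2/q_1. Set MRS = p_1/p_2.
Rearranging, p_2·q_2 = (1/3)·p_1·q_1. Substituting into the budget gives p_1·q_1·(1 + (1/3)) = I.
Demand: q_1*(p_1,p_2,I) = 0.75·I/p_1 and q_2* = 0.25·I/p_2.
At p_1=12, p_2=9, I=236: q_1* = 0.75·236/12 = 14.75.

q_1* = 14.75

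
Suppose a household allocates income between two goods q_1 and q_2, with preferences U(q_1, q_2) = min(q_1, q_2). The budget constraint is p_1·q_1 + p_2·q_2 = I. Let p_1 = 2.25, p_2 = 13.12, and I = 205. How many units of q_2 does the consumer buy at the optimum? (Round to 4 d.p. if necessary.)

Demand: q_1*(p_1,p_2,I) = I/(p_1 + p_2), q_2* = I/(p_1 + p_2).
Here 2.25 + 13.12 = 15.37, giving q_2* = 13.3377.

q_2* = 13.3377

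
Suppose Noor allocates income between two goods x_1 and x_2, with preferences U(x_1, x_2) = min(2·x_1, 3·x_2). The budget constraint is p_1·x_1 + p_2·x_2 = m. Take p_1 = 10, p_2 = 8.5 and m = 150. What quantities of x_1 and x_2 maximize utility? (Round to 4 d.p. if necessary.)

Here 3·10 + 2·8.5 = 47, giving x_1* = 9.5745 and x_2* = 6.383.

x_1* = 9.5745, x_2* = 6.383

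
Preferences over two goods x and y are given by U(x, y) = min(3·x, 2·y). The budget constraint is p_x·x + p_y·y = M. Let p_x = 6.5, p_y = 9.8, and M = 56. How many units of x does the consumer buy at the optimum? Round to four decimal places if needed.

Leontief preferences: the optimum is at the kink where x/2 = y/3, i.e. y = (3/2)·x.
Budget: p_x·x + p_y·(3/2)·x = M, so (2·p_x + 3·p_y)·x = 2·M.
Demand: x*(p_x,p_y,M) = 2·M/(2·p_x + 3·p_y), y* = 3·M/(2·p_x + 3·p_y).
Here 2·6.5 + 3·9.8 = 42.4, giving x* = 2.6415.

x* = 2.6415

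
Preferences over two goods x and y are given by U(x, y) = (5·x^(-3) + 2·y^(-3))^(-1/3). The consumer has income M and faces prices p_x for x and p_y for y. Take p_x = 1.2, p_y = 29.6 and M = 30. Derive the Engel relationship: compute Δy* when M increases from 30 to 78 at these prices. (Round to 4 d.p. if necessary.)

Δy* = 1.4562

MU_x ∝ 5·x^(-4), MU_y ∝ 2·y^(-4), so MRS = (5/2)·(y/x)^(4) = p_x/p_y.
Solve for the ratio: y/x = [(2/5)·p_x/p_y]^(0.25).
With the ratio pinned down, the budget gives x* = M/(p_x + p_y·(y/x)) and y* = (y/x)·x*.
Numerically y/x = 0.356851, so x* = 30/(1.2 + 29.6·0.356851) = 2.5504 and y* = 0.356851·2.5504 = 0.9101.
At M' = 78: y* = 2.3663. Change: 2.3663 − 0.9101 = 1.4562.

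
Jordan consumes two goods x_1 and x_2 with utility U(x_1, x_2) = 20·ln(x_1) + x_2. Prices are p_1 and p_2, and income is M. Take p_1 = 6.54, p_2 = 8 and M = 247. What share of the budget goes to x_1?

So x_1*(p_1,p_2) = 20·p_2/p_1, independent of income; and x_2* = (M − 20·p_2)/p_2.
At the given prices: x_1* = 20·8/6.54 = 24.4648, and x_2* = 10.875.
Expenditure on x_1: 6.54·24.4648 = 160; share = 0.6478.

share on x_1 = 0.6478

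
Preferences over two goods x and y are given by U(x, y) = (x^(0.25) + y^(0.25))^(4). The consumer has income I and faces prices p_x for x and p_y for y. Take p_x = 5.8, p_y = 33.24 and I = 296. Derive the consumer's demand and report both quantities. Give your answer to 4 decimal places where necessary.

x* = 32.7396, y* = 3.1922

With the ratio pinned down, the budget gives x* = I/(p_x + p_y·(y/x)) and y* = (y/x)·x*.
Numerically y/x = 0.097504, so x* = 296/(5.8 + 33.24·0.097504) = 32.7396 and y* = 0.097504·32.7396 = 3.1922.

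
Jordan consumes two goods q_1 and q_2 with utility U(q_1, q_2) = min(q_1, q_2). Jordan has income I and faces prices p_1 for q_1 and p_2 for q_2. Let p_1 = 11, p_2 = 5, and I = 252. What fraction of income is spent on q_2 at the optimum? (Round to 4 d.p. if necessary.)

With perfect complements, no substitution: consume in ratio q_1:q_2 = 1:1.
Budget: p_1·q_1 + p_2·q_1 = I, so (p_1 + p_2)·q_1 = I.
Demand: q_1*(p_1,p_2,I) = I/(p_1 + p_2), q_2* = I/(p_1 + p_2).
Here 11 + 5 = 16, giving q_1* = 15.75 and q_2* = 15.75.
Expenditure on q_2: 5·15.75 = 78.75; share = 0.3125.

share on q_2 = 0.3125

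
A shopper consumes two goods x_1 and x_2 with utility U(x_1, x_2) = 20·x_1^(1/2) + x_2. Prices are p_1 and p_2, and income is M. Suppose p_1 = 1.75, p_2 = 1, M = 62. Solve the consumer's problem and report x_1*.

Thus x_1* = (10·p_2/p_1)² — independent of M — with the rest of income spent on x_2.
Plugging in: x_1* = (10·1/1.75)² = 32.6531.

x_1* = 32.6531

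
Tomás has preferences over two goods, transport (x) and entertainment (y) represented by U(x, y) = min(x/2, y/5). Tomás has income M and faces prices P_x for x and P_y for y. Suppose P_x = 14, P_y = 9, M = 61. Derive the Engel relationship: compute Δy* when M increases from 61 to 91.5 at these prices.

Here 2·14 + 5·9 = 73, giving y* = 4.1781.
At M' = 91.5: y* = 6.2671. Change: 6.2671 − 4.1781 = 2.089.

Δy* = 2.089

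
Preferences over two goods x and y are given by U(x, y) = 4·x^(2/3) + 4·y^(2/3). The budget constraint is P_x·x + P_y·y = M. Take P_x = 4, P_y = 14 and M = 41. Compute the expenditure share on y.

From the CES first-order condition, (y/x)^(1/3) = P_x/P_y.
Hence y/x = (P_x/P_y)^(1/(1/3)), i.e. raised to the 3 power.
With the ratio pinned down, the budget gives x* = M/(P_x + P_y·(y/x)) and y* = (y/x)·x*.
Numerically y/x = 0.023324, so x* = 41/(4 + 14·0.023324) = 9.4764 and y* = 0.023324·9.4764 = 0.221.
Expenditure on y: 14·0.221 = 3.0943; share = 0.0755.

share on y = 0.0755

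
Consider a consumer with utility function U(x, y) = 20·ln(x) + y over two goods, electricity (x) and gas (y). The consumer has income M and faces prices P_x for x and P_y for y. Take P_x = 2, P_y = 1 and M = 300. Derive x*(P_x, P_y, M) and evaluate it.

x* = 10

MU_x = 20/x, MU_y = 1. Tangency: 20/x = P_x/P_y.
So x*(P_x,P_y) = 20·P_y/P_x, independent of income; and y* = (M − 20·P_y)/P_y.
At the given prices: x* = 20·1/2 = 10.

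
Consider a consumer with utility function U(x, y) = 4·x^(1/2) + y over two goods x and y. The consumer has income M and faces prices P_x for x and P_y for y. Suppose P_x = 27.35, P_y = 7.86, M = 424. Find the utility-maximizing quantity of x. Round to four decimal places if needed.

x* = 0.3304

MU_x = 2/√x, MU_y = 1. Tangency: 2/√x = P_x/P_y.
Thus x* = (2·P_y/P_x)² — independent of M — with the rest of income spent on y.
Plugging in: x* = (2·7.86/27.35)² = 0.3304.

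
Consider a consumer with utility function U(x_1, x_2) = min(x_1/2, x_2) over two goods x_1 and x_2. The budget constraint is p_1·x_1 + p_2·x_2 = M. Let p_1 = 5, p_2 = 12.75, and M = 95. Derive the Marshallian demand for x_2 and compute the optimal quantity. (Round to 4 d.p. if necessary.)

With perfect complements, no substitution: consume in ratio x_1:x_2 = 2:1.
Budget: p_1·x_1 + p_2·(1/2)·x_1 = M, so (2·p_1 + p_2)·x_1 = 2·M.
Demand: x_1*(p_1,p_2,M) = 2·M/(2·p_1 + p_2), x_2* = M/(2·p_1 + p_2).
Here 2·5 + 12.75 = 22.75, giving x_2* = 4.1758.

x_2* = 4.1758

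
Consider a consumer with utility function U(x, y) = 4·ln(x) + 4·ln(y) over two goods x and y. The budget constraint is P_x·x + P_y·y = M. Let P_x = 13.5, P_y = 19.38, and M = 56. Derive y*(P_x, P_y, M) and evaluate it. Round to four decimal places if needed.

The MRS is y/x. Set MRS = P_x/P_y.
So 4·P_y·y = 4·P_x·x; combined with the budget, a share 0.5 of income goes to x.
Demand: x*(P_x,P_y,M) = 0.5·M/P_x and y* = 0.5·M/P_y.
At P_x=13.5, P_y=19.38, M=56: y* = 0.5·56/19.38 = 1.4448.

y* = 1.4448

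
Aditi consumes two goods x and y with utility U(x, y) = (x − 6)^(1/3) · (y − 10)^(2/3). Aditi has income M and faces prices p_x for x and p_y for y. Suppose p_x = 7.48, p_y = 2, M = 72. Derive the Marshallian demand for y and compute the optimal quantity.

y* = 12.3733

Let x' = x−6, y' = y−10. MRS = (1/2)·y'/x' = p_x/p_y.
After buying the subsistence bundle (6, 10), a share 1/3 of the remaining income goes to x: x* = 6 + 1/3·(M − 6p_x − 10p_y)/p_x.
Discretionary income = 72 − 6·7.48 − 10·2 = 7.12; y* = 10 + 2/3·7.12/2 = 12.3733.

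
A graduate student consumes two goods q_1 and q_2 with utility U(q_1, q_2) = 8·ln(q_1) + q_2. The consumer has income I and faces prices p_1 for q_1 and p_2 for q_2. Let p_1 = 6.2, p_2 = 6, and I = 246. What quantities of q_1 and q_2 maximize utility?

So q_1*(p_1,p_2) = 8·p_2/p_1, independent of income; and q_2* = (I − 8·p_2)/p_2.
At the given prices: q_1* = 8·6/6.2 = 7.7419, and q_2* = 33.

q_1* = 7.7419, q_2* = 33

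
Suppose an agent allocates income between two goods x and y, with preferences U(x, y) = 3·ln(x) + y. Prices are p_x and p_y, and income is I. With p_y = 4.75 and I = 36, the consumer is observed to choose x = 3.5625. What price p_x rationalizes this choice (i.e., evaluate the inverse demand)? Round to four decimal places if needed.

MU_x = 3/x, MU_y = 1. Tangency: 3/x = p_x/p_y.
So x*(p_x,p_y) = 3·p_y/p_x, independent of income; and y* = (I − 3·p_y)/p_y.
Set x* = 3.5625 in the demand function and solve for p_x: p_x = 4.

p_x = 4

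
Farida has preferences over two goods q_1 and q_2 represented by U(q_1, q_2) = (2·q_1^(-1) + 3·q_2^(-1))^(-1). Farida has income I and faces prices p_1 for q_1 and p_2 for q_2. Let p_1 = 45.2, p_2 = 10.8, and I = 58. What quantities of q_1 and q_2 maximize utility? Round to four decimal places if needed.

q_1* = 0.8027, q_2* = 2.0111

Numerically q_2/q_1 = 2.505549, so q_1* = 58/(45.2 + 10.8·2.505549) = 0.8027 and q_2* = 2.505549·0.8027 = 2.0111.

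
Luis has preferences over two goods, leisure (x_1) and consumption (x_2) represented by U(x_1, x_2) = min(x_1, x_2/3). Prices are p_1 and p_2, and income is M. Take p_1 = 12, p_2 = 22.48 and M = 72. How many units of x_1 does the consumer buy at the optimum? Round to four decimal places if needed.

With perfect complements, no substitution: consume in ratio x_1:x_2 = 1:3.
Budget: p_1·x_1 + p_2·3·x_1 = M, so (p_1 + 3·p_2)·x_1 = M.
Demand: x_1*(p_1,p_2,M) = M/(p_1 + 3·p_2), x_2* = 3·M/(p_1 + 3·p_2).
Here 12 + 3·22.48 = 79.44, giving x_1* = 0.9063.

x_1* = 0.9063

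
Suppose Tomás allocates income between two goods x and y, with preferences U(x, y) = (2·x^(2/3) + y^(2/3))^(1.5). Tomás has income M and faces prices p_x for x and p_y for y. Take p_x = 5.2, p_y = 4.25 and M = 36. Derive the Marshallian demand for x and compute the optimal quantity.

x* = 5.8318

With the ratio pinned down, the budget gives x* = M/(p_x + p_y·(y/x)) and y* = (y/x)·x*.
Numerically y/x = 0.228957, so x* = 36/(5.2 + 4.25·0.228957) = 5.8318.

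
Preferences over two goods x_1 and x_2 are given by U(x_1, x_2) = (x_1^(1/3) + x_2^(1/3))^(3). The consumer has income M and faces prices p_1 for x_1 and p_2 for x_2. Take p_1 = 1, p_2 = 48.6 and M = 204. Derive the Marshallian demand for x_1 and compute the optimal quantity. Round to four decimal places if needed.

x_1* = 178.4084

With the ratio pinned down, the budget gives x_1* = M/(p_1 + p_2·(x_2/x_1)) and x_2* = (x_2/x_1)·x_1*.
Numerically x_2/x_1 = 0.002952, so x_1* = 204/(1 + 48.6·0.002952) = 178.4084.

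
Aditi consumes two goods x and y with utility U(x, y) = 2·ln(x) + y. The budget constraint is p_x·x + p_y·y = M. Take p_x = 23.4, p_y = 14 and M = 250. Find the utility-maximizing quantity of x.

Set MRS = p_x/p_y: (2/x)/1 = p_x/p_y.
So x*(p_x,p_y) = 2·p_y/p_x, independent of income; and y* = (M − 2·p_y)/p_y.
At the given prices: x* = 2·14/23.4 = 1.1966.

x* = 1.1966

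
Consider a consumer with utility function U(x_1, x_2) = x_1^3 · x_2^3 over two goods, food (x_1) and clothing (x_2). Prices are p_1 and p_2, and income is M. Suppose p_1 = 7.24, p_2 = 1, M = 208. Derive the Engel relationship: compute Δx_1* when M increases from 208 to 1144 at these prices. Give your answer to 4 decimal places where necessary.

Δx_1* = 64.6409

The MRS is x_2/x_1. Set MRS = p_1/p_2.
Rearranging, p_2·x_2 = p_1·x_1. Substituting into the budget gives p_1·x_1·(1 + 1) = M.
Demand: x_1*(p_1,p_2,M) = 0.5·M/p_1 and x_2* = 0.5·M/p_2.
At p_1=7.24, p_2=1, M=208: x_1* = 0.5·208/7.24 = 14.3646.
At M' = 1144: x_1* = 79.0055. Change: 79.0055 − 14.3646 = 64.6409.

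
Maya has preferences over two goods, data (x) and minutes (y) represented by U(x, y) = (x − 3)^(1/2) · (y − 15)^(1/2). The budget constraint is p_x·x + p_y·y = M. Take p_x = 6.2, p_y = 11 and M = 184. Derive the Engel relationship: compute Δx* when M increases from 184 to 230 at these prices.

Δx* = 3.7097

This is Cobb-Douglas in (x−3, y−15): tangency gives 0.5·p_y·(y−15) = 0.5·p_x·(x−3).
Substituting into the budget: x* = 3 + 0.5·(M − 3·p_x − 15·p_y)/p_x, and y* = 15 + 0.5·(…)/p_y.
Discretionary income = 184 − 3·6.2 − 15·11 = 0.4; x* = 3 + 0.5·0.4/6.2 = 3.0323.
At M' = 230: x* = 6.7419. Change: 6.7419 − 3.0323 = 3.7097.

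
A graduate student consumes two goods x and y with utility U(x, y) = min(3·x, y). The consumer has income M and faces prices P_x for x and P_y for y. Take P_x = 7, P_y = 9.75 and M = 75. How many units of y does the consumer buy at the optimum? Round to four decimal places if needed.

y* = 6.2069

Leontief preferences: the optimum is at the kink where x/1 = y/3, i.e. y = 3·x.
Budget: P_x·x + P_y·3·x = M, so (P_x + 3·P_y)·x = M.
Demand: x*(P_x,P_y,M) = M/(P_x + 3·P_y), y* = 3·M/(P_x + 3·P_y).
Here 7 + 3·9.75 = 36.25, giving y* = 6.2069.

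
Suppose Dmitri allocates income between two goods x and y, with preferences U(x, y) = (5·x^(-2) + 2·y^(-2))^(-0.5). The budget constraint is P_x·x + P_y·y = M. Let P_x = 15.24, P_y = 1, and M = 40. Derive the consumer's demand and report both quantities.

With the ratio pinned down, the budget gives x* = M/(P_x + P_y·(y/x)) and y* = (y/x)·x*.
Numerically y/x = 1.826761, so x* = 40/(15.24 + 1·1.826761) = 2.3437 and y* = 1.826761·2.3437 = 4.2814.

x* = 2.3437, y* = 4.2814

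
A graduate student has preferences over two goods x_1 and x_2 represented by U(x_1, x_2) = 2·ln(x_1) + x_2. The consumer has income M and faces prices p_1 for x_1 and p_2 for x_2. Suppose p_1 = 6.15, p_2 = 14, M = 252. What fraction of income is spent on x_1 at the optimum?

share on x_1 = 0.1111

Set MRS = p_1/p_2: (2/x_1)/1 = p_1/p_2.
So x_1*(p_1,p_2) = 2·p_2/p_1, independent of income; and x_2* = (M − 2·p_2)/p_2.
At the given prices: x_1* = 2·14/6.15 = 4.5528, and x_2* = 16.
Expenditure on x_1: 6.15·4.5528 = 28; share = 0.1111.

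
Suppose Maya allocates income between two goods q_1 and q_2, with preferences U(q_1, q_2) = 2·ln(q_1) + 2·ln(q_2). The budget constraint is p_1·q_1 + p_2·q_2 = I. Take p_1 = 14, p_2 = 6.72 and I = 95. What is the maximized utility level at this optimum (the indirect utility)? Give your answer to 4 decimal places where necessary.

V = 6.3546

Demand: q_1*(p_1,p_2,I) = 0.5·I/p_1 and q_2* = 0.5·I/p_2.
At p_1=14, p_2=6.72, I=95: q_1* = 0.5·95/14 = 3.3929, q_2* = 7.0685.
Utility at the optimum: U(3.3929, 7.0685) = 6.3546.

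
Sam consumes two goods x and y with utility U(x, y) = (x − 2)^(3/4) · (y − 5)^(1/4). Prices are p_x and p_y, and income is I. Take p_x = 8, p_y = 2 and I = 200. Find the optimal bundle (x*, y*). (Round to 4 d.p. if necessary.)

Let x' = x−2, y' = y−5. MRS = 3·y'/x' = p_x/p_y.
After buying the subsistence bundle (2, 5), a share 0.75 of the remaining income goes to x: x* = 2 + 0.75·(I − 2p_x − 5p_y)/p_x.
Discretionary income = 200 − 2·8 − 5·2 = 174; x* = 2 + 0.75·174/8 = 18.3125; y* = 5 + 0.25·174/2 = 26.75.

x* = 18.3125, y* = 26.75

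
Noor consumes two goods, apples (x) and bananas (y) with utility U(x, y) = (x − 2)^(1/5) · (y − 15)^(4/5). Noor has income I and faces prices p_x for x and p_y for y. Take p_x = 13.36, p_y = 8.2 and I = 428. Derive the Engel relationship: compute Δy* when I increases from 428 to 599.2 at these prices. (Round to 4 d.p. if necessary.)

MRS = (1/4)·(y−15)/(x−2). Tangency with p_x/p_y gives y−15 = 4·(p_x/p_y)·(x−2).
Substituting into the budget: x* = 2 + 0.2·(I − 2·p_x − 15·p_y)/p_x, and y* = 15 + 0.8·(…)/p_y.
Discretionary income = 428 − 2·13.36 − 15·8.2 = 278.28; y* = 15 + 0.8·278.28/8.2 = 42.1493.
At I' = 599.2: y* = 58.8517. Change: 58.8517 − 42.1493 = 16.7024.

Δy* = 16.7024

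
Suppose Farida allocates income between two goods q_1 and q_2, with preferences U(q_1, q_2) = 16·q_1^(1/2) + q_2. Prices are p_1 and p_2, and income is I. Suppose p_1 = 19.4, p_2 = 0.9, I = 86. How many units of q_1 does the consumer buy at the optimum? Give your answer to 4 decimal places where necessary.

q_1* = 0.1377

MU_q_1 = 8/√q_1, MU_q_2 = 1. Tangency: 8/√q_1 = p_1/p_2.
Thus q_1* = (8·p_2/p_1)² — independent of I — with the rest of income spent on q_2.
Plugging in: q_1* = (8·0.9/19.4)² = 0.1377.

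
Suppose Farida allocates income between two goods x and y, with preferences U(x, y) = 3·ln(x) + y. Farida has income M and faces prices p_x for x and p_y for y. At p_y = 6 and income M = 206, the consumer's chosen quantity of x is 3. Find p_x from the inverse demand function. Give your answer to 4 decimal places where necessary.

MU_x = 3/x, MU_y = 1. Tangency: 3/x = p_x/p_y.
So x*(p_x,p_y) = 3·p_y/p_x, independent of income; and y* = (M − 3·p_y)/p_y.
Set x* = 3 in the demand function and solve for p_x: p_x = 6.

p_x = 6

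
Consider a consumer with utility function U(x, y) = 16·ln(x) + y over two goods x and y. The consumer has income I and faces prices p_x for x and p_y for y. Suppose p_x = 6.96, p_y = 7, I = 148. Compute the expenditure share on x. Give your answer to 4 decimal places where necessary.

MU_x = 16/x, MU_y = 1. Tangency: 16/x = p_x/p_y.
So x*(p_x,p_y) = 16·p_y/p_x, independent of income; and y* = (I − 16·p_y)/p_y.
At the given prices: x* = 16·7/6.96 = 16.092, and y* = 5.1429.
Expenditure on x: 6.96·16.092 = 112; share = 0.7568.

share on x = 0.7568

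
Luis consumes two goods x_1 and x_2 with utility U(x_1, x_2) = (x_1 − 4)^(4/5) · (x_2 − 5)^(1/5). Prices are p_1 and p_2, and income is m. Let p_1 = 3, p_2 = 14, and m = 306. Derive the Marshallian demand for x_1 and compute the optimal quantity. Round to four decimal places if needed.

x_1* = 63.7333

Let x_1' = x_1−4, x_2' = x_2−5. MRS = 4·x_2'/x_1' = p_1/p_2.
After buying the subsistence bundle (4, 5), a share 0.8 of the remaining income goes to x_1: x_1* = 4 + 0.8·(m − 4p_1 − 5p_2)/p_1.
Discretionary income = 306 − 4·3 − 5·14 = 224; x_1* = 4 + 0.8·224/3 = 63.7333.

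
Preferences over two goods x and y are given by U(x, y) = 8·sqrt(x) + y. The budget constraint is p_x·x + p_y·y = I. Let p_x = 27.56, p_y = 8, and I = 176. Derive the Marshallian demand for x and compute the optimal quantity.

x* = 1.3482

Thus x* = (4·p_y/p_x)² — independent of I — with the rest of income spent on y.
Plugging in: x* = (4·8/27.56)² = 1.3482.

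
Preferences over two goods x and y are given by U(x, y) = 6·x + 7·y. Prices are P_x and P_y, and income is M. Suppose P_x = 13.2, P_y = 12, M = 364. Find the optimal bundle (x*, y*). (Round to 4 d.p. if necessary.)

Perfect substitutes: compare marginal utility per dollar. 6/P_x vs 7/P_y → 0.4545 vs 0.5833.
y gives more utility per dollar, so spend all income on y: y* = M/P_y, x* = 0.
Numerically: x* = 0, y* = 30.3333.

x* = 0, y* = 30.3333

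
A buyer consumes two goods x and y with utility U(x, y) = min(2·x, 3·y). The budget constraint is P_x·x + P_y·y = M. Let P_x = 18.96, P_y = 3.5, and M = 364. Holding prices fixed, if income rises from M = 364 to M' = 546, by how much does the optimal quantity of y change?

Δy* = 5.6982

With perfect complements, no substitution: consume in ratio x:y = 3:2.
Budget: P_x·x + P_y·(2/3)·x = M, so (3·P_x + 2·P_y)·x = 3·M.
Demand: x*(P_x,P_y,M) = 3·M/(3·P_x + 2·P_y), y* = 2·M/(3·P_x + 2·P_y).
Here 3·18.96 + 2·3.5 = 63.88, giving y* = 11.3964.
At M' = 546: y* = 17.0946. Change: 17.0946 − 11.3964 = 5.6982.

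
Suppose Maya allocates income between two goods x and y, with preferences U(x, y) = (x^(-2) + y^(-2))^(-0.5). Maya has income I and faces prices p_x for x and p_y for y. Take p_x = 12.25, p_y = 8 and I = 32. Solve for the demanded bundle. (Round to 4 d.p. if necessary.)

With the ratio pinned down, the budget gives x* = I/(p_x + p_y·(y/x)) and y* = (y/x)·x*.
Numerically y/x = 1.152609, so x* = 32/(12.25 + 8·1.152609) = 1.4904 and y* = 1.152609·1.4904 = 1.7178.

x* = 1.4904, y* = 1.7178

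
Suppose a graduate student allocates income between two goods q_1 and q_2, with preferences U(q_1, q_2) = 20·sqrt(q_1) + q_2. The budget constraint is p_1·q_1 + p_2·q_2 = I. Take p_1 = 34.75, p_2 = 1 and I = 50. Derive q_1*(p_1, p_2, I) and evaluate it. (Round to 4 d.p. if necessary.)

q_1* = 0.0828

MU_q_1 = 10/√q_1, MU_q_2 = 1. Tangency: 10/√q_1 = p_1/p_2.
Thus q_1* = (10·p_2/p_1)² — independent of I — with the rest of income spent on q_2.
Plugging in: q_1* = (10·1/34.75)² = 0.0828.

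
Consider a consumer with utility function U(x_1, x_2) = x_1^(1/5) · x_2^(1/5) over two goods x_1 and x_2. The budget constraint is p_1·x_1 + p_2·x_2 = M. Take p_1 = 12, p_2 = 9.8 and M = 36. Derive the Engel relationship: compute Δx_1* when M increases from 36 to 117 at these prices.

MU_x_1/MU_x_2 = (0.2·x_2)/(0.2·x_1); tangency sets this equal to p_1/p_2.
Rearranging, p_2·x_2 = p_1·x_1. Substituting into the budget gives p_1·x_1·(1 + 1) = M.
Demand: x_1*(p_1,p_2,M) = 0.5·M/p_1 and x_2* = 0.5·M/p_2.
At p_1=12, p_2=9.8, M=36: x_1* = 0.5·36/12 = 1.5.
At M' = 117: x_1* = 4.875. Change: 4.875 − 1.5 = 3.375.

Δx_1* = 3.375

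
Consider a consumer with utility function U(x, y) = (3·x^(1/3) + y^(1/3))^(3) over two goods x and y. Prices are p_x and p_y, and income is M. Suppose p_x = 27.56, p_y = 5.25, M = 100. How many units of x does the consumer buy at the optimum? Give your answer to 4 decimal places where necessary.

MRS = MU_x/MU_y = 3·(y/x)^(2/3). Set equal to p_x/p_y.
Solve for the ratio: y/x = [(1/3)·p_x/p_y]^(1.5).
Substitute y = (y/x)·x into the budget: x* = M/(p_x + p_y·(y/x)).
Numerically y/x = 2.314717, so x* = 100/(27.56 + 5.25·2.314717) = 2.5181.

x* = 2.5181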